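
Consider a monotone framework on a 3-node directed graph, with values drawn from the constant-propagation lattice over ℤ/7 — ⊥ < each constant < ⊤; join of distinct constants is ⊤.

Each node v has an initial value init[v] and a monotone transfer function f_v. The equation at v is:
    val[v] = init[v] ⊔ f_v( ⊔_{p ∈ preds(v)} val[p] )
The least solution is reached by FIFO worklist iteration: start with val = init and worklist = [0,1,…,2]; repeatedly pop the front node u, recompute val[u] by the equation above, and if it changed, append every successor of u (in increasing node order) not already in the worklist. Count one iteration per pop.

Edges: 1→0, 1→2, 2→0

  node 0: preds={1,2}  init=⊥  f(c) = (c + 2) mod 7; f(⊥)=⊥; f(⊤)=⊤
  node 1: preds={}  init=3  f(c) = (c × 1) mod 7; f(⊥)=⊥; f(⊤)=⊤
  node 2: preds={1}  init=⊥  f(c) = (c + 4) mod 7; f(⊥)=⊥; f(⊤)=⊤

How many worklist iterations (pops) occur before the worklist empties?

Trace (4 dequeues):
  [1] u=0 | in 3 | out 5 | prev ⊥ | push {}
  [2] u=1 | in ⊥ | out 3 | ==
  [3] u=2 | in 3 | out 0 | prev ⊥ | push {0}
  [4] u=0 | in ⊤ | out ⊤ | prev 5 | push {}

Converged values:
  [0] ⊤
  [1] 3
  [2] 0

4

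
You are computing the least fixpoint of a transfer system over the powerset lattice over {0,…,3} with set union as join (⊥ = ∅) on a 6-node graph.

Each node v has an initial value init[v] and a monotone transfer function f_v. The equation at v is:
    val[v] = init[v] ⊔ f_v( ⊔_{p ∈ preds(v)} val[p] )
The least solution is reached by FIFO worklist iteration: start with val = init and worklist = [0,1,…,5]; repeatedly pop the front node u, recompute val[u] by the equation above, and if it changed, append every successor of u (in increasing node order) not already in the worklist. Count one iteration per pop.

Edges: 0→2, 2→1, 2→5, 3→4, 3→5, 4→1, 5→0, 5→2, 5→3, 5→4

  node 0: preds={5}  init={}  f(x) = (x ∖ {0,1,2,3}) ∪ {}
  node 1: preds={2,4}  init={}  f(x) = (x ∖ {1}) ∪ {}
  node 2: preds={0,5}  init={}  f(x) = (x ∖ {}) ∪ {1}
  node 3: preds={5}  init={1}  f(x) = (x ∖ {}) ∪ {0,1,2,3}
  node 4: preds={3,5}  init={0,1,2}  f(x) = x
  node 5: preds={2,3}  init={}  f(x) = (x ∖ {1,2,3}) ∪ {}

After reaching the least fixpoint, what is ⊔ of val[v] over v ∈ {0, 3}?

{0,1,2,3}

Worklist (13 pops):
  #1 pop 0: in={} → {} (no change)
  #2 pop 1: in={0,1,2} → {0,2} (was {}); enqueue []
  #3 pop 2: in={} → {1} (was {}); enqueue [1]
  #4 pop 3: in={} → {0,1,2,3} (was {1}); enqueue []
  #5 pop 4: in={0,1,2,3} → {0,1,2,3} (was {0,1,2}); enqueue []
  #6 pop 5: in={0,1,2,3} → {0} (was {}); enqueue [0,2,3,4]
  #7 pop 1: in={0,1,2,3} → {0,2,3} (was {0,2}); enqueue []
  #8 pop 0: in={0} → {} (no change)
  #9 pop 2: in={0} → {0,1} (was {1}); enqueue [1,5]
  #10 pop 3: in={0} → {0,1,2,3} (no change)
  #11 pop 4: in={0,1,2,3} → {0,1,2,3} (no change)
  #12 pop 1: in={0,1,2,3} → {0,2,3} (no change)
  #13 pop 5: in={0,1,2,3} → {0} (no change)

Fixpoint:
  val[0] = {}
  val[1] = {0,2,3}
  val[2] = {0,1}
  val[3] = {0,1,2,3}
  val[4] = {0,1,2,3}
  val[5] = {0}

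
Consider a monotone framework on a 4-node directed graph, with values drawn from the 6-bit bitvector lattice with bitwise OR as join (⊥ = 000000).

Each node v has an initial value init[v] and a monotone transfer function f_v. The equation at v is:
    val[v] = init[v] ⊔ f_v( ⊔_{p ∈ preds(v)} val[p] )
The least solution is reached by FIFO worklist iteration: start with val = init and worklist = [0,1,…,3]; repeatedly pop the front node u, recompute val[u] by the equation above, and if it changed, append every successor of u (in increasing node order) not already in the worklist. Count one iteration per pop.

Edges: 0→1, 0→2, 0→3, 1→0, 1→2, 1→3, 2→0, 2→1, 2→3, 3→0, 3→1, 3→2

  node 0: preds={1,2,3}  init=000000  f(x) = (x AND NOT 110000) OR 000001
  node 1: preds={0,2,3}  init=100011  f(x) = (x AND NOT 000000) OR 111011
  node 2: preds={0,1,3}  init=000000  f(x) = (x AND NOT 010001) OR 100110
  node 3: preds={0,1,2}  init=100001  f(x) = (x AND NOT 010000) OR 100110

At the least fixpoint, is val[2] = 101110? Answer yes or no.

Iteration log — 9 steps:
  step 1. node 0  ⊔preds=100011  new=000011  old=000000  +wl: 
  step 2. node 1  ⊔preds=100011  new=111011  old=100011  +wl: 0
  step 3. node 2  ⊔preds=111011  new=101110  old=000000  +wl: 1
  step 4. node 3  ⊔preds=111111  new=101111  old=100001  +wl: 2
  step 5. node 0  ⊔preds=111111  new=001111  old=000011  +wl: 3
  step 6. node 1  ⊔preds=101111  new=111111  old=111011  +wl: 0
  step 7. node 2  ⊔preds=111111  new=101110  stable
  step 8. node 3  ⊔preds=111111  new=101111  stable
  step 9. node 0  ⊔preds=111111  new=001111  stable

Least fixpoint reached:
  node 0: 001111
  node 1: 111111
  node 2: 101110
  node 3: 101111

yes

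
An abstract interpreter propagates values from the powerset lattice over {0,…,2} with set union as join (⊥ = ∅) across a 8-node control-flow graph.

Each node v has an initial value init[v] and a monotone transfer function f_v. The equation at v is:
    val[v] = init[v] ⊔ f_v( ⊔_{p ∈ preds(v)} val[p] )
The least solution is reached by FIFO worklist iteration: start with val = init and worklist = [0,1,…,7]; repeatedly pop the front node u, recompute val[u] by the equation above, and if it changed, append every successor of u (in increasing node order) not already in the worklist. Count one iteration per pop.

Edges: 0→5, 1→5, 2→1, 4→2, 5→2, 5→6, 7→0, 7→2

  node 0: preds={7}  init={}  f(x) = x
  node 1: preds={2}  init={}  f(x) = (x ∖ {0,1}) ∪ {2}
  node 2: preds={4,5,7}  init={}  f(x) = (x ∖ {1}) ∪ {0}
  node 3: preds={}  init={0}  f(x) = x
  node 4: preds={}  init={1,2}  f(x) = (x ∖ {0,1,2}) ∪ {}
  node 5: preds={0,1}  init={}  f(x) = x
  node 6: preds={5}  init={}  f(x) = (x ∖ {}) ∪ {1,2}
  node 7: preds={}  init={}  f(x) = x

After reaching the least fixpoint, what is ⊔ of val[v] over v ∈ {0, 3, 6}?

{0,1,2}

Trace (10 dequeues):
  [1] u=0 | in {} | out {} | ==
  [2] u=1 | in {} | out {2} | prev {} | push {}
  [3] u=2 | in {1,2} | out {0,2} | prev {} | push {1}
  [4] u=3 | in {} | out {0} | ==
  [5] u=4 | in {} | out {1,2} | ==
  [6] u=5 | in {2} | out {2} | prev {} | push {2}
  [7] u=6 | in {2} | out {1,2} | prev {} | push {}
  [8] u=7 | in {} | out {} | ==
  [9] u=1 | in {0,2} | out {2} | ==
  [10] u=2 | in {1,2} | out {0,2} | ==

Converged values:
  [0] {}
  [1] {2}
  [2] {0,2}
  [3] {0}
  [4] {1,2}
  [5] {2}
  [6] {1,2}
  [7] {}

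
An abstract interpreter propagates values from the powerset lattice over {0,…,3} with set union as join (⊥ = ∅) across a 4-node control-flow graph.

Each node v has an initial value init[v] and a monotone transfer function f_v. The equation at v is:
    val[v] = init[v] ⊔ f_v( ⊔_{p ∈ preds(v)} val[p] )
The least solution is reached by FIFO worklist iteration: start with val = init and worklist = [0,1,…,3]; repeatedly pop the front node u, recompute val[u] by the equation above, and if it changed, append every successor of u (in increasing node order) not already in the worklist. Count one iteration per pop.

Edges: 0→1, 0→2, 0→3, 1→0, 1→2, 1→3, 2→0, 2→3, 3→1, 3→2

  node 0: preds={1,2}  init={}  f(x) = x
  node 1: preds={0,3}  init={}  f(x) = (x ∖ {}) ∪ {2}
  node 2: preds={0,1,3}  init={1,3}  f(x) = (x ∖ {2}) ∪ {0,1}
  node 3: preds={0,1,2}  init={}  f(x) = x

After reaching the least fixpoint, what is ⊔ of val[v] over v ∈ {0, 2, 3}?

Trace (9 dequeues):
  [1] u=0 | in {1,3} | out {1,3} | prev {} | push {}
  [2] u=1 | in {1,3} | out {1,2,3} | prev {} | push {0}
  [3] u=2 | in {1,2,3} | out {0,1,3} | prev {1,3} | push {}
  [4] u=3 | in {0,1,2,3} | out {0,1,2,3} | prev {} | push {1,2}
  [5] u=0 | in {0,1,2,3} | out {0,1,2,3} | prev {1,3} | push {3}
  [6] u=1 | in {0,1,2,3} | out {0,1,2,3} | prev {1,2,3} | push {0}
  [7] u=2 | in {0,1,2,3} | out {0,1,3} | ==
  [8] u=3 | in {0,1,2,3} | out {0,1,2,3} | ==
  [9] u=0 | in {0,1,2,3} | out {0,1,2,3} | ==

Converged values:
  [0] {0,1,2,3}
  [1] {0,1,2,3}
  [2] {0,1,3}
  [3] {0,1,2,3}

{0,1,2,3}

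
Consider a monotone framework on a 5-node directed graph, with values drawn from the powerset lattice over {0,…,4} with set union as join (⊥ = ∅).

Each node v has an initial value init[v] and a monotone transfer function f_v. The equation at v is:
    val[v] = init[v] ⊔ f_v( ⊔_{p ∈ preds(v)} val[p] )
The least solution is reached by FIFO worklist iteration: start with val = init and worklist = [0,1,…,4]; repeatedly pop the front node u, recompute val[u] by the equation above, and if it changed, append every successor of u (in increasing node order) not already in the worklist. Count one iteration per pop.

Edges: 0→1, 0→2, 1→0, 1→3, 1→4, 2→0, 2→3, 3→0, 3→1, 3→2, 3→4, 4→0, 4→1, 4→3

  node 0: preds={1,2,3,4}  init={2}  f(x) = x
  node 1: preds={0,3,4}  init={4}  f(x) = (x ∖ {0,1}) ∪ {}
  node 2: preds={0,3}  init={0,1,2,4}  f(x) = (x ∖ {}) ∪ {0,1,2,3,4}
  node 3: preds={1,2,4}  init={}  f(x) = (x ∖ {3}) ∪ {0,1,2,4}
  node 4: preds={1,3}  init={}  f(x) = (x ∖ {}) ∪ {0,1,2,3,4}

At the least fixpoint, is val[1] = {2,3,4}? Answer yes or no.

yes

Worklist (11 pops):
  #1 pop 0: in={0,1,2,4} → {0,1,2,4} (was {2}); enqueue []
  #2 pop 1: in={0,1,2,4} → {2,4} (was {4}); enqueue [0]
  #3 pop 2: in={0,1,2,4} → {0,1,2,3,4} (was {0,1,2,4}); enqueue []
  #4 pop 3: in={0,1,2,3,4} → {0,1,2,4} (was {}); enqueue [1,2]
  #5 pop 4: in={0,1,2,4} → {0,1,2,3,4} (was {}); enqueue [3]
  #6 pop 0: in={0,1,2,3,4} → {0,1,2,3,4} (was {0,1,2,4}); enqueue []
  #7 pop 1: in={0,1,2,3,4} → {2,3,4} (was {2,4}); enqueue [0,4]
  #8 pop 2: in={0,1,2,3,4} → {0,1,2,3,4} (no change)
  #9 pop 3: in={0,1,2,3,4} → {0,1,2,4} (no change)
  #10 pop 0: in={0,1,2,3,4} → {0,1,2,3,4} (no change)
  #11 pop 4: in={0,1,2,3,4} → {0,1,2,3,4} (no change)

Fixpoint:
  val[0] = {0,1,2,3,4}
  val[1] = {2,3,4}
  val[2] = {0,1,2,3,4}
  val[3] = {0,1,2,4}
  val[4] = {0,1,2,3,4}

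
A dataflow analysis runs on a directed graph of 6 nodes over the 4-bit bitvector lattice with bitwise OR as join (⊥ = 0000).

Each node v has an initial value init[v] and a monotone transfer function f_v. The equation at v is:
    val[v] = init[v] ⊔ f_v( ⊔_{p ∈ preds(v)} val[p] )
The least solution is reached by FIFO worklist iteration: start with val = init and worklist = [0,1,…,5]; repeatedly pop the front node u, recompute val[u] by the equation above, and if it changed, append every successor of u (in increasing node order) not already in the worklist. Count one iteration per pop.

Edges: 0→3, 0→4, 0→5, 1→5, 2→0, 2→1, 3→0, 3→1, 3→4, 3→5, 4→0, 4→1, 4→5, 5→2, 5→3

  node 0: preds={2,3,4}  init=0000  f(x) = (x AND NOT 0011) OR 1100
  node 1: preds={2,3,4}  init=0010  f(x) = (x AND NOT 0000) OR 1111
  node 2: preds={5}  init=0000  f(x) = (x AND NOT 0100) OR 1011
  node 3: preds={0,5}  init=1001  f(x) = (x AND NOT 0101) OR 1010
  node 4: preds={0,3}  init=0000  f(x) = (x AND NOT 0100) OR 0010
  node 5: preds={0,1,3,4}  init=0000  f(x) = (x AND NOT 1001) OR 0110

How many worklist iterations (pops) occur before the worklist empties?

10

Trace (10 dequeues):
  [1] u=0 | in 1001 | out 1100 | prev 0000 | push {}
  [2] u=1 | in 1001 | out 1111 | prev 0010 | push {}
  [3] u=2 | in 0000 | out 1011 | prev 0000 | push {0,1}
  [4] u=3 | in 1100 | out 1011 | prev 1001 | push {}
  [5] u=4 | in 1111 | out 1011 | prev 0000 | push {}
  [6] u=5 | in 1111 | out 0110 | prev 0000 | push {2,3}
  [7] u=0 | in 1011 | out 1100 | ==
  [8] u=1 | in 1011 | out 1111 | ==
  [9] u=2 | in 0110 | out 1011 | ==
  [10] u=3 | in 1110 | out 1011 | ==

Converged values:
  [0] 1100
  [1] 1111
  [2] 1011
  [3] 1011
  [4] 1011
  [5] 0110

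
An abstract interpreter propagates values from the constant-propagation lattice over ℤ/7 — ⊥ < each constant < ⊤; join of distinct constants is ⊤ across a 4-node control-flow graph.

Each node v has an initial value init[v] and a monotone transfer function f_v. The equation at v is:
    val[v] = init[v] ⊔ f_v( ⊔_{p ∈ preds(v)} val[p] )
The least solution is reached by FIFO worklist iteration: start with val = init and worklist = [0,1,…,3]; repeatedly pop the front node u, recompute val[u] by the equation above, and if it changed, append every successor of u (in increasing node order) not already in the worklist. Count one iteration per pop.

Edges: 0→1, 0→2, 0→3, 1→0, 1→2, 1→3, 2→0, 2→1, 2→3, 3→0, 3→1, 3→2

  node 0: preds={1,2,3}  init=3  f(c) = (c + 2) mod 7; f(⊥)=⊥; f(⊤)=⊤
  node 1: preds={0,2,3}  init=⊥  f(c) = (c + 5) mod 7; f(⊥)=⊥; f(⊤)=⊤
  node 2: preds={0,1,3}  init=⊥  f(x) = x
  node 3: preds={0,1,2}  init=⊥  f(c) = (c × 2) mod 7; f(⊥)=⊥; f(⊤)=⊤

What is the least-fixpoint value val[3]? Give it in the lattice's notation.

⊤

Iteration log — 9 steps:
  step 1. node 0  ⊔preds=⊥  new=3  stable
  step 2. node 1  ⊔preds=3  new=1  old=⊥  +wl: 0
  step 3. node 2  ⊔preds=⊤  new=⊤  old=⊥  +wl: 1
  step 4. node 3  ⊔preds=⊤  new=⊤  old=⊥  +wl: 2
  step 5. node 0  ⊔preds=⊤  new=⊤  old=3  +wl: 3
  step 6. node 1  ⊔preds=⊤  new=⊤  old=1  +wl: 0
  step 7. node 2  ⊔preds=⊤  new=⊤  stable
  step 8. node 3  ⊔preds=⊤  new=⊤  stable
  step 9. node 0  ⊔preds=⊤  new=⊤  stable

Least fixpoint reached:
  node 0: ⊤
  node 1: ⊤
  node 2: ⊤
  node 3: ⊤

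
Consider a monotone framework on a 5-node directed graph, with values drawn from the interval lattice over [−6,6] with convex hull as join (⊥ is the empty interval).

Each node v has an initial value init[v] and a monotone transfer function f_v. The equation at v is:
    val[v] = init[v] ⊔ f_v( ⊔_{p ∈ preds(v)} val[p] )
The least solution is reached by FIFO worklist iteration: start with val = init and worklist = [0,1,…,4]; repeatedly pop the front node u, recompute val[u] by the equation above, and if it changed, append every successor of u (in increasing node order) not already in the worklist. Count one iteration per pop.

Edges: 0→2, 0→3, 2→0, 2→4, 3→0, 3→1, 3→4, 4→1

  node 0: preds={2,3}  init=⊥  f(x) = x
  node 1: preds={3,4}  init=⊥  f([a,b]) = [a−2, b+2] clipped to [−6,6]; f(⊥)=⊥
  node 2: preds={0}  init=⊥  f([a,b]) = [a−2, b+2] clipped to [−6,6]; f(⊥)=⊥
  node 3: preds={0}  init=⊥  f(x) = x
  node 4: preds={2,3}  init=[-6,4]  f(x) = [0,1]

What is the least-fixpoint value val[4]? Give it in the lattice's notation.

Worklist (5 pops):
  #1 pop 0: in=⊥ → ⊥ (no change)
  #2 pop 1: in=[-6,4] → [-6,6] (was ⊥); enqueue []
  #3 pop 2: in=⊥ → ⊥ (no change)
  #4 pop 3: in=⊥ → ⊥ (no change)
  #5 pop 4: in=⊥ → [-6,4] (no change)

Fixpoint:
  val[0] = ⊥
  val[1] = [-6,6]
  val[2] = ⊥
  val[3] = ⊥
  val[4] = [-6,4]

[-6,4]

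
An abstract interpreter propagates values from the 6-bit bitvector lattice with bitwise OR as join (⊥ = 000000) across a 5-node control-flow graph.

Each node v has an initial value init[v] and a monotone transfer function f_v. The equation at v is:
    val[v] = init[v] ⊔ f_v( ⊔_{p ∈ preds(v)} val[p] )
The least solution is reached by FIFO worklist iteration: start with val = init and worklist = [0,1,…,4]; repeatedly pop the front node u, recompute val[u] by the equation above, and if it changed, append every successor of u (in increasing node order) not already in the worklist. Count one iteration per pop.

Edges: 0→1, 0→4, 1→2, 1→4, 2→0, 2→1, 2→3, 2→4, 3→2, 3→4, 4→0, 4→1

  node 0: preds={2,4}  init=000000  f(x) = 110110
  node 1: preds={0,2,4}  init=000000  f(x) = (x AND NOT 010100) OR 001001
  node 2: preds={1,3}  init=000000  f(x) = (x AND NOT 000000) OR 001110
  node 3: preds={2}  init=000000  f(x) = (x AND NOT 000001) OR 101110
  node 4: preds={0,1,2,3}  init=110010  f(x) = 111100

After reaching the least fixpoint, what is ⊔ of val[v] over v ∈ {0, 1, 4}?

111111

Iteration log — 8 steps:
  step 1. node 0  ⊔preds=110010  new=110110  old=000000  +wl: 
  step 2. node 1  ⊔preds=110110  new=101011  old=000000  +wl: 
  step 3. node 2  ⊔preds=101011  new=101111  old=000000  +wl: 0,1
  step 4. node 3  ⊔preds=101111  new=101110  old=000000  +wl: 2
  step 5. node 4  ⊔preds=111111  new=111110  old=110010  +wl: 
  step 6. node 0  ⊔preds=111111  new=110110  stable
  step 7. node 1  ⊔preds=111111  new=101011  stable
  step 8. node 2  ⊔preds=101111  new=101111  stable

Least fixpoint reached:
  node 0: 110110
  node 1: 101011
  node 2: 101111
  node 3: 101110
  node 4: 111110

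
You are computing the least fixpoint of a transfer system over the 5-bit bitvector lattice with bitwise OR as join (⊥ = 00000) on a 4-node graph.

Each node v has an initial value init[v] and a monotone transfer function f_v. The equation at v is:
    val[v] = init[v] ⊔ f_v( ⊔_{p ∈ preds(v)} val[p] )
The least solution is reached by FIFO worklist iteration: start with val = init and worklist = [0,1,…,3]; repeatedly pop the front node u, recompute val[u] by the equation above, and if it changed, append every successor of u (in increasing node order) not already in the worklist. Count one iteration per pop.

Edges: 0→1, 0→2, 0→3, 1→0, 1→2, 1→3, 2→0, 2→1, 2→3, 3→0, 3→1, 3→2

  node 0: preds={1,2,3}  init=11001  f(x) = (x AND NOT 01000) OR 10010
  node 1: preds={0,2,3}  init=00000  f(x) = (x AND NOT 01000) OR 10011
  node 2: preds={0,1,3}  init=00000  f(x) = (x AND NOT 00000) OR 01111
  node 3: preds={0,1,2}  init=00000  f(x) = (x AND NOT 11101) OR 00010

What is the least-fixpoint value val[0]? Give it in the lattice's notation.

11111

Iteration log — 9 steps:
  step 1. node 0  ⊔preds=00000  new=11011  old=11001  +wl: 
  step 2. node 1  ⊔preds=11011  new=10011  old=00000  +wl: 0
  step 3. node 2  ⊔preds=11011  new=11111  old=00000  +wl: 1
  step 4. node 3  ⊔preds=11111  new=00010  old=00000  +wl: 2
  step 5. node 0  ⊔preds=11111  new=11111  old=11011  +wl: 3
  step 6. node 1  ⊔preds=11111  new=10111  old=10011  +wl: 0
  step 7. node 2  ⊔preds=11111  new=11111  stable
  step 8. node 3  ⊔preds=11111  new=00010  stable
  step 9. node 0  ⊔preds=11111  new=11111  stable

Least fixpoint reached:
  node 0: 11111
  node 1: 10111
  node 2: 11111
  node 3: 00010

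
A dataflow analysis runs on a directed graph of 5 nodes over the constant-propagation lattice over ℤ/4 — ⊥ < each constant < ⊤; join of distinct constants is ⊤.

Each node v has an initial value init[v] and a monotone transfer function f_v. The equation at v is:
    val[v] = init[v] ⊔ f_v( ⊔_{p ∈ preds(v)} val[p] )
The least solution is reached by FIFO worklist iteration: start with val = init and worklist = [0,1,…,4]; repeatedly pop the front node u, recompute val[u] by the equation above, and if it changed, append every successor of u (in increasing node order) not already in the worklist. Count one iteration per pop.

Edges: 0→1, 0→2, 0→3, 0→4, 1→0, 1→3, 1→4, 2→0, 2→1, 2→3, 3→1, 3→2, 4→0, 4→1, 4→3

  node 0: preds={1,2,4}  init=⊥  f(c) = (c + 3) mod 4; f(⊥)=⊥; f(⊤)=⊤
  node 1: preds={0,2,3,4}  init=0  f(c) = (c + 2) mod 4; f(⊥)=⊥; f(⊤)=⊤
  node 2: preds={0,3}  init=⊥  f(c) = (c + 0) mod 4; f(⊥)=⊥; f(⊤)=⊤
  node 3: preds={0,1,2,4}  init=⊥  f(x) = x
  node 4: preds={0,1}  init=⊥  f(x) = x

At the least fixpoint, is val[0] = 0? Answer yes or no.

Iteration log — 12 steps:
  step 1. node 0  ⊔preds=0  new=3  old=⊥  +wl: 
  step 2. node 1  ⊔preds=3  new=⊤  old=0  +wl: 0
  step 3. node 2  ⊔preds=3  new=3  old=⊥  +wl: 1
  step 4. node 3  ⊔preds=⊤  new=⊤  old=⊥  +wl: 2
  step 5. node 4  ⊔preds=⊤  new=⊤  old=⊥  +wl: 3
  step 6. node 0  ⊔preds=⊤  new=⊤  old=3  +wl: 4
  step 7. node 1  ⊔preds=⊤  new=⊤  stable
  step 8. node 2  ⊔preds=⊤  new=⊤  old=3  +wl: 0,1
  step 9. node 3  ⊔preds=⊤  new=⊤  stable
  step 10. node 4  ⊔preds=⊤  new=⊤  stable
  step 11. node 0  ⊔preds=⊤  new=⊤  stable
  step 12. node 1  ⊔preds=⊤  new=⊤  stable

Least fixpoint reached:
  node 0: ⊤
  node 1: ⊤
  node 2: ⊤
  node 3: ⊤
  node 4: ⊤

no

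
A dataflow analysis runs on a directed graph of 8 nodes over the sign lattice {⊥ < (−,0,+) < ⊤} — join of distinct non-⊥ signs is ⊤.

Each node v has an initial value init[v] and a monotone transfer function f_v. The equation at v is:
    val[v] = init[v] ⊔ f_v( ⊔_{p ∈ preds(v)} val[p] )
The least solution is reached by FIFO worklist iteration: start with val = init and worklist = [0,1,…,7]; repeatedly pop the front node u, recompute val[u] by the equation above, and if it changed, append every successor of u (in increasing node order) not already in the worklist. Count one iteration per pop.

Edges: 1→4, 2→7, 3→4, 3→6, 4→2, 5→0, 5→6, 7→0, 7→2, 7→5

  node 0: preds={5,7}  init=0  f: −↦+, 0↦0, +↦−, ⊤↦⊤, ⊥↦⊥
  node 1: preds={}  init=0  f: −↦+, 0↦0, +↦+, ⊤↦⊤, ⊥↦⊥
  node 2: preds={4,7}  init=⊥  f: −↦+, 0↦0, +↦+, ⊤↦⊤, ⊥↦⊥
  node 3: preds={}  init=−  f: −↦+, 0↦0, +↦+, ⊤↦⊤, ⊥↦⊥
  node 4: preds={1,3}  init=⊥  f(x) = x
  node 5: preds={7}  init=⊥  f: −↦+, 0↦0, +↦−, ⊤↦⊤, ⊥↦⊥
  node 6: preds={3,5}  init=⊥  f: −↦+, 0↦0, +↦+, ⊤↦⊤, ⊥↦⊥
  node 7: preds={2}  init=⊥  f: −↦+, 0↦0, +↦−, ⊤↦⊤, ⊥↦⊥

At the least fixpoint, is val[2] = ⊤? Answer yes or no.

yes

Worklist (15 pops):
  #1 pop 0: in=⊥ → 0 (no change)
  #2 pop 1: in=⊥ → 0 (no change)
  #3 pop 2: in=⊥ → ⊥ (no change)
  #4 pop 3: in=⊥ → − (no change)
  #5 pop 4: in=⊤ → ⊤ (was ⊥); enqueue [2]
  #6 pop 5: in=⊥ → ⊥ (no change)
  #7 pop 6: in=− → + (was ⊥); enqueue []
  #8 pop 7: in=⊥ → ⊥ (no change)
  #9 pop 2: in=⊤ → ⊤ (was ⊥); enqueue [7]
  #10 pop 7: in=⊤ → ⊤ (was ⊥); enqueue [0,2,5]
  #11 pop 0: in=⊤ → ⊤ (was 0); enqueue []
  #12 pop 2: in=⊤ → ⊤ (no change)
  #13 pop 5: in=⊤ → ⊤ (was ⊥); enqueue [0,6]
  #14 pop 0: in=⊤ → ⊤ (no change)
  #15 pop 6: in=⊤ → ⊤ (was +); enqueue []

Fixpoint:
  val[0] = ⊤
  val[1] = 0
  val[2] = ⊤
  val[3] = −
  val[4] = ⊤
  val[5] = ⊤
  val[6] = ⊤
  val[7] = ⊤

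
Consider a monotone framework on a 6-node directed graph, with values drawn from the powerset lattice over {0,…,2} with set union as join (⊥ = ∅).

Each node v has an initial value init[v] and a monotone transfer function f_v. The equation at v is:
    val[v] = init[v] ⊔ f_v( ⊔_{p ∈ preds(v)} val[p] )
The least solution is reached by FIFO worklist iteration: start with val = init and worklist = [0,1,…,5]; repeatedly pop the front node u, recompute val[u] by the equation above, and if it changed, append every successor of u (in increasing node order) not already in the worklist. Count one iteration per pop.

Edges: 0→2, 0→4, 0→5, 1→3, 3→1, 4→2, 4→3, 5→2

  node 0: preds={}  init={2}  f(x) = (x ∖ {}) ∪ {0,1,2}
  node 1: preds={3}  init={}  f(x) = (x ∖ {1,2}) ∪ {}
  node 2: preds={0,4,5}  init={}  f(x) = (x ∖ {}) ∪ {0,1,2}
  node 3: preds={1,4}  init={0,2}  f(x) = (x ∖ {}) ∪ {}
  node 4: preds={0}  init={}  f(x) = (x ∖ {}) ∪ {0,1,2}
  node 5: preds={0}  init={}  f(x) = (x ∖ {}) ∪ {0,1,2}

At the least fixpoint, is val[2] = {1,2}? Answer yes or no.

no

Trace (9 dequeues):
  [1] u=0 | in {} | out {0,1,2} | prev {2} | push {}
  [2] u=1 | in {0,2} | out {0} | prev {} | push {}
  [3] u=2 | in {0,1,2} | out {0,1,2} | prev {} | push {}
  [4] u=3 | in {0} | out {0,2} | ==
  [5] u=4 | in {0,1,2} | out {0,1,2} | prev {} | push {2,3}
  [6] u=5 | in {0,1,2} | out {0,1,2} | prev {} | push {}
  [7] u=2 | in {0,1,2} | out {0,1,2} | ==
  [8] u=3 | in {0,1,2} | out {0,1,2} | prev {0,2} | push {1}
  [9] u=1 | in {0,1,2} | out {0} | ==

Converged values:
  [0] {0,1,2}
  [1] {0}
  [2] {0,1,2}
  [3] {0,1,2}
  [4] {0,1,2}
  [5] {0,1,2}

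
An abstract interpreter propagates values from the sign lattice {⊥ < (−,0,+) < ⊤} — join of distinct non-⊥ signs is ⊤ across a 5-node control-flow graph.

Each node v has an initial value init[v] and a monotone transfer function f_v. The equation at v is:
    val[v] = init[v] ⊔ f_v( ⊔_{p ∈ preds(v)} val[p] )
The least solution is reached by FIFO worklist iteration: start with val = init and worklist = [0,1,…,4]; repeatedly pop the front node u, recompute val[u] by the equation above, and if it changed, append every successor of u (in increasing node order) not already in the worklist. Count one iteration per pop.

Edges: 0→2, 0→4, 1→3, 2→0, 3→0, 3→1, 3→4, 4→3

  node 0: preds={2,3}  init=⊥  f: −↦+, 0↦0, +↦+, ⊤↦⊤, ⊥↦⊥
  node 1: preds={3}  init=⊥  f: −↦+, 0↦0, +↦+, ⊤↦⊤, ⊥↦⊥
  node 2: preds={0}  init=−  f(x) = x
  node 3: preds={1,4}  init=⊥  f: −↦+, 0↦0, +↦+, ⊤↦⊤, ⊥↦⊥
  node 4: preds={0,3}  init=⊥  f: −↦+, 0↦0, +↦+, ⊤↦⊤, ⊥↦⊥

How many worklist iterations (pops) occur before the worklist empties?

16

Worklist (16 pops):
  #1 pop 0: in=− → + (was ⊥); enqueue []
  #2 pop 1: in=⊥ → ⊥ (no change)
  #3 pop 2: in=+ → ⊤ (was −); enqueue [0]
  #4 pop 3: in=⊥ → ⊥ (no change)
  #5 pop 4: in=+ → + (was ⊥); enqueue [3]
  #6 pop 0: in=⊤ → ⊤ (was +); enqueue [2,4]
  #7 pop 3: in=+ → + (was ⊥); enqueue [0,1]
  #8 pop 2: in=⊤ → ⊤ (no change)
  #9 pop 4: in=⊤ → ⊤ (was +); enqueue [3]
  #10 pop 0: in=⊤ → ⊤ (no change)
  #11 pop 1: in=+ → + (was ⊥); enqueue []
  #12 pop 3: in=⊤ → ⊤ (was +); enqueue [0,1,4]
  #13 pop 0: in=⊤ → ⊤ (no change)
  #14 pop 1: in=⊤ → ⊤ (was +); enqueue [3]
  #15 pop 4: in=⊤ → ⊤ (no change)
  #16 pop 3: in=⊤ → ⊤ (no change)

Fixpoint:
  val[0] = ⊤
  val[1] = ⊤
  val[2] = ⊤
  val[3] = ⊤
  val[4] = ⊤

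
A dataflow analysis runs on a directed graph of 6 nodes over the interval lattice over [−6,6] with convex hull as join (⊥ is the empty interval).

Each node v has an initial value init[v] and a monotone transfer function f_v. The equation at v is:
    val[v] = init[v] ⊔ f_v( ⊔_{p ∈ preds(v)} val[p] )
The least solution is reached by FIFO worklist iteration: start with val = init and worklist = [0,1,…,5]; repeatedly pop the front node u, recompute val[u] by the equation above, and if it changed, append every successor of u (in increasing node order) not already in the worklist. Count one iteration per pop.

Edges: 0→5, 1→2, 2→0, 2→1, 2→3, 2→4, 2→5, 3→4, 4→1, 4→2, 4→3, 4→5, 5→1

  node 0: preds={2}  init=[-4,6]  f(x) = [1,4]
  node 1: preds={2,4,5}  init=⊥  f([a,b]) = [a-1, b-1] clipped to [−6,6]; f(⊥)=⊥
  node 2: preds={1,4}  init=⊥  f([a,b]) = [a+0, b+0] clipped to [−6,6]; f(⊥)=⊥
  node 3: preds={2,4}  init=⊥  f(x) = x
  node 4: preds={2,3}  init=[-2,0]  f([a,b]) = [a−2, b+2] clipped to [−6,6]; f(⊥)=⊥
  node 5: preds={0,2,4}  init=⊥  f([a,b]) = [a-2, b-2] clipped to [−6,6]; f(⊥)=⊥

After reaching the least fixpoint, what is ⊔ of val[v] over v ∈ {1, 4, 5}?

Trace (28 dequeues):
  [1] u=0 | in ⊥ | out [-4,6] | ==
  [2] u=1 | in [-2,0] | out [-3,-1] | prev ⊥ | push {}
  [3] u=2 | in [-3,0] | out [-3,0] | prev ⊥ | push {0,1}
  [4] u=3 | in [-3,0] | out [-3,0] | prev ⊥ | push {}
  [5] u=4 | in [-3,0] | out [-5,2] | prev [-2,0] | push {2,3}
  [6] u=5 | in [-5,6] | out [-6,4] | prev ⊥ | push {}
  [7] u=0 | in [-3,0] | out [-4,6] | ==
  [8] u=1 | in [-6,4] | out [-6,3] | prev [-3,-1] | push {}
  [9] u=2 | in [-6,3] | out [-6,3] | prev [-3,0] | push {0,1,4,5}
  [10] u=3 | in [-6,3] | out [-6,3] | prev [-3,0] | push {}
  [11] u=0 | in [-6,3] | out [-4,6] | ==
  [12] u=1 | in [-6,4] | out [-6,3] | ==
  [13] u=4 | in [-6,3] | out [-6,5] | prev [-5,2] | push {1,2,3}
  [14] u=5 | in [-6,6] | out [-6,4] | ==
  [15] u=1 | in [-6,5] | out [-6,4] | prev [-6,3] | push {}
  [16] u=2 | in [-6,5] | out [-6,5] | prev [-6,3] | push {0,1,4,5}
  [17] u=3 | in [-6,5] | out [-6,5] | prev [-6,3] | push {}
  [18] u=0 | in [-6,5] | out [-4,6] | ==
  [19] u=1 | in [-6,5] | out [-6,4] | ==
  [20] u=4 | in [-6,5] | out [-6,6] | prev [-6,5] | push {1,2,3}
  [21] u=5 | in [-6,6] | out [-6,4] | ==
  [22] u=1 | in [-6,6] | out [-6,5] | prev [-6,4] | push {}
  [23] u=2 | in [-6,6] | out [-6,6] | prev [-6,5] | push {0,1,4,5}
  [24] u=3 | in [-6,6] | out [-6,6] | prev [-6,5] | push {}
  [25] u=0 | in [-6,6] | out [-4,6] | ==
  [26] u=1 | in [-6,6] | out [-6,5] | ==
  [27] u=4 | in [-6,6] | out [-6,6] | ==
  [28] u=5 | in [-6,6] | out [-6,4] | ==

Converged values:
  [0] [-4,6]
  [1] [-6,5]
  [2] [-6,6]
  [3] [-6,6]
  [4] [-6,6]
  [5] [-6,4]

[-6,6]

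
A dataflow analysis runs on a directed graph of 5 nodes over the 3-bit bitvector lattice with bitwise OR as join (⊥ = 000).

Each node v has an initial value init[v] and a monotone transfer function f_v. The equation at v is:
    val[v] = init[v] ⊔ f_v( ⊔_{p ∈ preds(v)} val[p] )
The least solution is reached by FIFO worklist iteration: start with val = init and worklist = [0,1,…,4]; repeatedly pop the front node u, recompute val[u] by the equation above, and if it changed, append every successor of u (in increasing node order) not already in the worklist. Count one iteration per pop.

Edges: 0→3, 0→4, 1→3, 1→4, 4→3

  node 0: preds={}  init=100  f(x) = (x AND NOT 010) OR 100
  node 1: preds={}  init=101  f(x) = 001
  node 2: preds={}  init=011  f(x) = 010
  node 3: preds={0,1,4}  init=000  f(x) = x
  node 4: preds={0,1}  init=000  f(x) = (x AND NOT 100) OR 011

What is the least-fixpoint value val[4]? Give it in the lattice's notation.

011

Trace (6 dequeues):
  [1] u=0 | in 000 | out 100 | ==
  [2] u=1 | in 000 | out 101 | ==
  [3] u=2 | in 000 | out 011 | ==
  [4] u=3 | in 101 | out 101 | prev 000 | push {}
  [5] u=4 | in 101 | out 011 | prev 000 | push {3}
  [6] u=3 | in 111 | out 111 | prev 101 | push {}

Converged values:
  [0] 100
  [1] 101
  [2] 011
  [3] 111
  [4] 011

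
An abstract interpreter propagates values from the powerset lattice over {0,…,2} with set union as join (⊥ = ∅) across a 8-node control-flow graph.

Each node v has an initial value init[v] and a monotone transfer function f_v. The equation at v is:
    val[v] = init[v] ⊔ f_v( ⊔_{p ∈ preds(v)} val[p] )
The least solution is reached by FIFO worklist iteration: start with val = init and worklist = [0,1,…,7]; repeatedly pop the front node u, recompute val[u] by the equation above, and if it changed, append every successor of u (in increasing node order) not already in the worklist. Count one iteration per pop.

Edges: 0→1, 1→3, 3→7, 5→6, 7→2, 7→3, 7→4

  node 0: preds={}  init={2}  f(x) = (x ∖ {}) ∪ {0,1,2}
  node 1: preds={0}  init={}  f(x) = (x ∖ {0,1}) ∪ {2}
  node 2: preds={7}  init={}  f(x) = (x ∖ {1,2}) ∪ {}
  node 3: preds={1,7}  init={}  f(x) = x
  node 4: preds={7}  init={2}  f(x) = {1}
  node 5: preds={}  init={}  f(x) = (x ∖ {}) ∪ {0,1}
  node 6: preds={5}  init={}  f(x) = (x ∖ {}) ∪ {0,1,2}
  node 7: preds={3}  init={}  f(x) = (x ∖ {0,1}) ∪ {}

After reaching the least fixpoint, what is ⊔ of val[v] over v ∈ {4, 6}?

Iteration log — 11 steps:
  step 1. node 0  ⊔preds={}  new={0,1,2}  old={2}  +wl: 
  step 2. node 1  ⊔preds={0,1,2}  new={2}  old={}  +wl: 
  step 3. node 2  ⊔preds={}  new={}  stable
  step 4. node 3  ⊔preds={2}  new={2}  old={}  +wl: 
  step 5. node 4  ⊔preds={}  new={1,2}  old={2}  +wl: 
  step 6. node 5  ⊔preds={}  new={0,1}  old={}  +wl: 
  step 7. node 6  ⊔preds={0,1}  new={0,1,2}  old={}  +wl: 
  step 8. node 7  ⊔preds={2}  new={2}  old={}  +wl: 2,3,4
  step 9. node 2  ⊔preds={2}  new={}  stable
  step 10. node 3  ⊔preds={2}  new={2}  stable
  step 11. node 4  ⊔preds={2}  new={1,2}  stable

Least fixpoint reached:
  node 0: {0,1,2}
  node 1: {2}
  node 2: {}
  node 3: {2}
  node 4: {1,2}
  node 5: {0,1}
  node 6: {0,1,2}
  node 7: {2}

{0,1,2}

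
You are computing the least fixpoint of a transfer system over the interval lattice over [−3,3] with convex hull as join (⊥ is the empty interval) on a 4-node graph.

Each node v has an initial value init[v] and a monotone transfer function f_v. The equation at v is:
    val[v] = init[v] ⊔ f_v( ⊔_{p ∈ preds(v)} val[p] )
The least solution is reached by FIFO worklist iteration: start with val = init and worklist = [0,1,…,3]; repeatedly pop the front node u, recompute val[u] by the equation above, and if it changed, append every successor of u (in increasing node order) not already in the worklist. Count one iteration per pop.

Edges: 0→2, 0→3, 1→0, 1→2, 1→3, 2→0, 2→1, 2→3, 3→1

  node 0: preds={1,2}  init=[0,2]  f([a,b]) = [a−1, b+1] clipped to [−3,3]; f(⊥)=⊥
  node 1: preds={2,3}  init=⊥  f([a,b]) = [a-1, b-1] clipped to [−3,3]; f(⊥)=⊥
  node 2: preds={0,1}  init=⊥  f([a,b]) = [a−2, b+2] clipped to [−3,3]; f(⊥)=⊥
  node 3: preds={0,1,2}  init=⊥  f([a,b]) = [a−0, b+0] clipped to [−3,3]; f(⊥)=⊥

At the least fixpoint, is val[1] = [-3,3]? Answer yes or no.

Iteration log — 10 steps:
  step 1. node 0  ⊔preds=⊥  new=[0,2]  stable
  step 2. node 1  ⊔preds=⊥  new=⊥  stable
  step 3. node 2  ⊔preds=[0,2]  new=[-2,3]  old=⊥  +wl: 0,1
  step 4. node 3  ⊔preds=[-2,3]  new=[-2,3]  old=⊥  +wl: 
  step 5. node 0  ⊔preds=[-2,3]  new=[-3,3]  old=[0,2]  +wl: 2,3
  step 6. node 1  ⊔preds=[-2,3]  new=[-3,2]  old=⊥  +wl: 0
  step 7. node 2  ⊔preds=[-3,3]  new=[-3,3]  old=[-2,3]  +wl: 1
  step 8. node 3  ⊔preds=[-3,3]  new=[-3,3]  old=[-2,3]  +wl: 
  step 9. node 0  ⊔preds=[-3,3]  new=[-3,3]  stable
  step 10. node 1  ⊔preds=[-3,3]  new=[-3,2]  stable

Least fixpoint reached:
  node 0: [-3,3]
  node 1: [-3,2]
  node 2: [-3,3]
  node 3: [-3,3]

no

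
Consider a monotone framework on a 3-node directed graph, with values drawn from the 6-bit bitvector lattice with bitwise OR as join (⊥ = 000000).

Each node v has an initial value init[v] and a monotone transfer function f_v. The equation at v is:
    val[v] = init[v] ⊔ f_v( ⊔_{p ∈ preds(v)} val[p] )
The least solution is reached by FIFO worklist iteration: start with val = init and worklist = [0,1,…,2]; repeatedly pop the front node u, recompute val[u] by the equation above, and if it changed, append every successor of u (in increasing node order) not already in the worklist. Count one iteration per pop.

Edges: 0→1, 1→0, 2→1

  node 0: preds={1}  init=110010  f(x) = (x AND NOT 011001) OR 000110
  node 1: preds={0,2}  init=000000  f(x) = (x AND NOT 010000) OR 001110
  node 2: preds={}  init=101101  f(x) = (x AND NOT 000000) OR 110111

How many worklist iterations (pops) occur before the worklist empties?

5

Worklist (5 pops):
  #1 pop 0: in=000000 → 110110 (was 110010); enqueue []
  #2 pop 1: in=111111 → 101111 (was 000000); enqueue [0]
  #3 pop 2: in=000000 → 111111 (was 101101); enqueue [1]
  #4 pop 0: in=101111 → 110110 (no change)
  #5 pop 1: in=111111 → 101111 (no change)

Fixpoint:
  val[0] = 110110
  val[1] = 101111
  val[2] = 111111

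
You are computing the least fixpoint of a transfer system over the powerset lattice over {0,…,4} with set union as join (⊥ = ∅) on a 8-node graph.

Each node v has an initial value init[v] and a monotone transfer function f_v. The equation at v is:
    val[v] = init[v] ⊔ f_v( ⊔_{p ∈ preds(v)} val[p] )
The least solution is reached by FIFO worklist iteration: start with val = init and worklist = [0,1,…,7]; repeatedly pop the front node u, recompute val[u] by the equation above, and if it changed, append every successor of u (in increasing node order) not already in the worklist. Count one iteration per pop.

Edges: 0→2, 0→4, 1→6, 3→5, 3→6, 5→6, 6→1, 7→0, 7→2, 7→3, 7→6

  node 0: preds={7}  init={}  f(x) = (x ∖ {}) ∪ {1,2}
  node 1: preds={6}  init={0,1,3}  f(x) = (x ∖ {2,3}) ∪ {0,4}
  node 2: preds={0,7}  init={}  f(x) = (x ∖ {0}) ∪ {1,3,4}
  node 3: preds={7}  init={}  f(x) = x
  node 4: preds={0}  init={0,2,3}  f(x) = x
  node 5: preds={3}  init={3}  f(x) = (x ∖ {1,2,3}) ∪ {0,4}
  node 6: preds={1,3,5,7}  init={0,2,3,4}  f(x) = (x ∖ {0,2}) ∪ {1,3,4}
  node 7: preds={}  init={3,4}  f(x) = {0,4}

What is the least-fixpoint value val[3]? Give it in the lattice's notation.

Trace (15 dequeues):
  [1] u=0 | in {3,4} | out {1,2,3,4} | prev {} | push {}
  [2] u=1 | in {0,2,3,4} | out {0,1,3,4} | prev {0,1,3} | push {}
  [3] u=2 | in {1,2,3,4} | out {1,2,3,4} | prev {} | push {}
  [4] u=3 | in {3,4} | out {3,4} | prev {} | push {}
  [5] u=4 | in {1,2,3,4} | out {0,1,2,3,4} | prev {0,2,3} | push {}
  [6] u=5 | in {3,4} | out {0,3,4} | prev {3} | push {}
  [7] u=6 | in {0,1,3,4} | out {0,1,2,3,4} | prev {0,2,3,4} | push {1}
  [8] u=7 | in {} | out {0,3,4} | prev {3,4} | push {0,2,3,6}
  [9] u=1 | in {0,1,2,3,4} | out {0,1,3,4} | ==
  [10] u=0 | in {0,3,4} | out {0,1,2,3,4} | prev {1,2,3,4} | push {4}
  [11] u=2 | in {0,1,2,3,4} | out {1,2,3,4} | ==
  [12] u=3 | in {0,3,4} | out {0,3,4} | prev {3,4} | push {5}
  [13] u=6 | in {0,1,3,4} | out {0,1,2,3,4} | ==
  [14] u=4 | in {0,1,2,3,4} | out {0,1,2,3,4} | ==
  [15] u=5 | in {0,3,4} | out {0,3,4} | ==

Converged values:
  [0] {0,1,2,3,4}
  [1] {0,1,3,4}
  [2] {1,2,3,4}
  [3] {0,3,4}
  [4] {0,1,2,3,4}
  [5] {0,3,4}
  [6] {0,1,2,3,4}
  [7] {0,3,4}

{0,3,4}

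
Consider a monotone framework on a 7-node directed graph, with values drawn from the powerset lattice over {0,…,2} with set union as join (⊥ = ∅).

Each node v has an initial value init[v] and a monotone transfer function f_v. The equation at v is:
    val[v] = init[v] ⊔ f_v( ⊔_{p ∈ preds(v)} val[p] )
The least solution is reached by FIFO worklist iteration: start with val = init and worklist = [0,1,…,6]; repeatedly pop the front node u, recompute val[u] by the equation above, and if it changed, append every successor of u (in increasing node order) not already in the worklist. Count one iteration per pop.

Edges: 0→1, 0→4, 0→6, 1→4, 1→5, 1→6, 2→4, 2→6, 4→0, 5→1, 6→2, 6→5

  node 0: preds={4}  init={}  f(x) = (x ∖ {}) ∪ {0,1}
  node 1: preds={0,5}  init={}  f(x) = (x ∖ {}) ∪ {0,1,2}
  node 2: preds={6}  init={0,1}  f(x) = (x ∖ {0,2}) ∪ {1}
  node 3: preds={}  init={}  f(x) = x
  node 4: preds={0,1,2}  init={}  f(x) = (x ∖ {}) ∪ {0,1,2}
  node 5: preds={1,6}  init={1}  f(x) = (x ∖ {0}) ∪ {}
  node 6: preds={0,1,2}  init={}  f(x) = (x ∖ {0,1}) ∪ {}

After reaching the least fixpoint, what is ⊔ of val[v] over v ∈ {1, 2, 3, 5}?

Trace (13 dequeues):
  [1] u=0 | in {} | out {0,1} | prev {} | push {}
  [2] u=1 | in {0,1} | out {0,1,2} | prev {} | push {}
  [3] u=2 | in {} | out {0,1} | ==
  [4] u=3 | in {} | out {} | ==
  [5] u=4 | in {0,1,2} | out {0,1,2} | prev {} | push {0}
  [6] u=5 | in {0,1,2} | out {1,2} | prev {1} | push {1}
  [7] u=6 | in {0,1,2} | out {2} | prev {} | push {2,5}
  [8] u=0 | in {0,1,2} | out {0,1,2} | prev {0,1} | push {4,6}
  [9] u=1 | in {0,1,2} | out {0,1,2} | ==
  [10] u=2 | in {2} | out {0,1} | ==
  [11] u=5 | in {0,1,2} | out {1,2} | ==
  [12] u=4 | in {0,1,2} | out {0,1,2} | ==
  [13] u=6 | in {0,1,2} | out {2} | ==

Converged values:
  [0] {0,1,2}
  [1] {0,1,2}
  [2] {0,1}
  [3] {}
  [4] {0,1,2}
  [5] {1,2}
  [6] {2}

{0,1,2}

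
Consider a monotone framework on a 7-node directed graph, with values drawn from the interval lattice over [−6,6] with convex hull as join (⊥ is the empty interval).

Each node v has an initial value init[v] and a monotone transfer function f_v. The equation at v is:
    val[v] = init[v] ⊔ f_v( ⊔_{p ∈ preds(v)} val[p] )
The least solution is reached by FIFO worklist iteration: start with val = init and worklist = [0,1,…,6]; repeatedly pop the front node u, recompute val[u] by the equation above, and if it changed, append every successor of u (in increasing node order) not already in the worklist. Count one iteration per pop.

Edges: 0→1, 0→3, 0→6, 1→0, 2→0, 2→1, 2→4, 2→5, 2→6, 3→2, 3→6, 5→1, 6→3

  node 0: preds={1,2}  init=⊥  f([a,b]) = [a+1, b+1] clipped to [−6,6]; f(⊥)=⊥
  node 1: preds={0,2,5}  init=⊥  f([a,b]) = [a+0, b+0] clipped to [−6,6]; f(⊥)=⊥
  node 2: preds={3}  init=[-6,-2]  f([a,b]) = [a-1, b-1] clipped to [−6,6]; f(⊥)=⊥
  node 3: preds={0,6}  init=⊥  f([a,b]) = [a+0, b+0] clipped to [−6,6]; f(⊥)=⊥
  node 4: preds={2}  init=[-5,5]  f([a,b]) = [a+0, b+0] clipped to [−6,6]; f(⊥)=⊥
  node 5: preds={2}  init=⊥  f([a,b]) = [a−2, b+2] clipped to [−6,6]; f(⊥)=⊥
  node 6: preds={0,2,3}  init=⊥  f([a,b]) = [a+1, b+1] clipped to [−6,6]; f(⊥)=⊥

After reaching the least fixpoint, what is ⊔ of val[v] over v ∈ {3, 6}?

[-5,6]

Worklist (61 pops):
  #1 pop 0: in=[-6,-2] → [-5,-1] (was ⊥); enqueue []
  #2 pop 1: in=[-6,-1] → [-6,-1] (was ⊥); enqueue [0]
  #3 pop 2: in=⊥ → [-6,-2] (no change)
  #4 pop 3: in=[-5,-1] → [-5,-1] (was ⊥); enqueue [2]
  #5 pop 4: in=[-6,-2] → [-6,5] (was [-5,5]); enqueue []
  #6 pop 5: in=[-6,-2] → [-6,0] (was ⊥); enqueue [1]
  #7 pop 6: in=[-6,-1] → [-5,0] (was ⊥); enqueue [3]
  #8 pop 0: in=[-6,-1] → [-5,0] (was [-5,-1]); enqueue [6]
  #9 pop 2: in=[-5,-1] → [-6,-2] (no change)
  #10 pop 1: in=[-6,0] → [-6,0] (was [-6,-1]); enqueue [0]
  #11 pop 3: in=[-5,0] → [-5,0] (was [-5,-1]); enqueue [2]
  #12 pop 6: in=[-6,0] → [-5,1] (was [-5,0]); enqueue [3]
  #13 pop 0: in=[-6,0] → [-5,1] (was [-5,0]); enqueue [1,6]
  #14 pop 2: in=[-5,0] → [-6,-1] (was [-6,-2]); enqueue [0,4,5]
  #15 pop 3: in=[-5,1] → [-5,1] (was [-5,0]); enqueue [2]
  #16 pop 1: in=[-6,1] → [-6,1] (was [-6,0]); enqueue []
  #17 pop 6: in=[-6,1] → [-5,2] (was [-5,1]); enqueue [3]
  #18 pop 0: in=[-6,1] → [-5,2] (was [-5,1]); enqueue [1,6]
  #19 pop 4: in=[-6,-1] → [-6,5] (no change)
  #20 pop 5: in=[-6,-1] → [-6,1] (was [-6,0]); enqueue []
  #21 pop 2: in=[-5,1] → [-6,0] (was [-6,-1]); enqueue [0,4,5]
  #22 pop 3: in=[-5,2] → [-5,2] (was [-5,1]); enqueue [2]
  #23 pop 1: in=[-6,2] → [-6,2] (was [-6,1]); enqueue []
  #24 pop 6: in=[-6,2] → [-5,3] (was [-5,2]); enqueue [3]
  #25 pop 0: in=[-6,2] → [-5,3] (was [-5,2]); enqueue [1,6]
  #26 pop 4: in=[-6,0] → [-6,5] (no change)
  #27 pop 5: in=[-6,0] → [-6,2] (was [-6,1]); enqueue []
  #28 pop 2: in=[-5,2] → [-6,1] (was [-6,0]); enqueue [0,4,5]
  #29 pop 3: in=[-5,3] → [-5,3] (was [-5,2]); enqueue [2]
  #30 pop 1: in=[-6,3] → [-6,3] (was [-6,2]); enqueue []
  #31 pop 6: in=[-6,3] → [-5,4] (was [-5,3]); enqueue [3]
  #32 pop 0: in=[-6,3] → [-5,4] (was [-5,3]); enqueue [1,6]
  #33 pop 4: in=[-6,1] → [-6,5] (no change)
  #34 pop 5: in=[-6,1] → [-6,3] (was [-6,2]); enqueue []
  #35 pop 2: in=[-5,3] → [-6,2] (was [-6,1]); enqueue [0,4,5]
  #36 pop 3: in=[-5,4] → [-5,4] (was [-5,3]); enqueue [2]
  #37 pop 1: in=[-6,4] → [-6,4] (was [-6,3]); enqueue []
  #38 pop 6: in=[-6,4] → [-5,5] (was [-5,4]); enqueue [3]
  #39 pop 0: in=[-6,4] → [-5,5] (was [-5,4]); enqueue [1,6]
  #40 pop 4: in=[-6,2] → [-6,5] (no change)
  #41 pop 5: in=[-6,2] → [-6,4] (was [-6,3]); enqueue []
  #42 pop 2: in=[-5,4] → [-6,3] (was [-6,2]); enqueue [0,4,5]
  #43 pop 3: in=[-5,5] → [-5,5] (was [-5,4]); enqueue [2]
  #44 pop 1: in=[-6,5] → [-6,5] (was [-6,4]); enqueue []
  #45 pop 6: in=[-6,5] → [-5,6] (was [-5,5]); enqueue [3]
  #46 pop 0: in=[-6,5] → [-5,6] (was [-5,5]); enqueue [1,6]
  #47 pop 4: in=[-6,3] → [-6,5] (no change)
  #48 pop 5: in=[-6,3] → [-6,5] (was [-6,4]); enqueue []
  #49 pop 2: in=[-5,5] → [-6,4] (was [-6,3]); enqueue [0,4,5]
  #50 pop 3: in=[-5,6] → [-5,6] (was [-5,5]); enqueue [2]
  #51 pop 1: in=[-6,6] → [-6,6] (was [-6,5]); enqueue []
  #52 pop 6: in=[-6,6] → [-5,6] (no change)
  #53 pop 0: in=[-6,6] → [-5,6] (no change)
  #54 pop 4: in=[-6,4] → [-6,5] (no change)
  #55 pop 5: in=[-6,4] → [-6,6] (was [-6,5]); enqueue [1]
  #56 pop 2: in=[-5,6] → [-6,5] (was [-6,4]); enqueue [0,4,5,6]
  #57 pop 1: in=[-6,6] → [-6,6] (no change)
  #58 pop 0: in=[-6,6] → [-5,6] (no change)
  #59 pop 4: in=[-6,5] → [-6,5] (no change)
  #60 pop 5: in=[-6,5] → [-6,6] (no change)
  #61 pop 6: in=[-6,6] → [-5,6] (no change)

Fixpoint:
  val[0] = [-5,6]
  val[1] = [-6,6]
  val[2] = [-6,5]
  val[3] = [-5,6]
  val[4] = [-6,5]
  val[5] = [-6,6]
  val[6] = [-5,6]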